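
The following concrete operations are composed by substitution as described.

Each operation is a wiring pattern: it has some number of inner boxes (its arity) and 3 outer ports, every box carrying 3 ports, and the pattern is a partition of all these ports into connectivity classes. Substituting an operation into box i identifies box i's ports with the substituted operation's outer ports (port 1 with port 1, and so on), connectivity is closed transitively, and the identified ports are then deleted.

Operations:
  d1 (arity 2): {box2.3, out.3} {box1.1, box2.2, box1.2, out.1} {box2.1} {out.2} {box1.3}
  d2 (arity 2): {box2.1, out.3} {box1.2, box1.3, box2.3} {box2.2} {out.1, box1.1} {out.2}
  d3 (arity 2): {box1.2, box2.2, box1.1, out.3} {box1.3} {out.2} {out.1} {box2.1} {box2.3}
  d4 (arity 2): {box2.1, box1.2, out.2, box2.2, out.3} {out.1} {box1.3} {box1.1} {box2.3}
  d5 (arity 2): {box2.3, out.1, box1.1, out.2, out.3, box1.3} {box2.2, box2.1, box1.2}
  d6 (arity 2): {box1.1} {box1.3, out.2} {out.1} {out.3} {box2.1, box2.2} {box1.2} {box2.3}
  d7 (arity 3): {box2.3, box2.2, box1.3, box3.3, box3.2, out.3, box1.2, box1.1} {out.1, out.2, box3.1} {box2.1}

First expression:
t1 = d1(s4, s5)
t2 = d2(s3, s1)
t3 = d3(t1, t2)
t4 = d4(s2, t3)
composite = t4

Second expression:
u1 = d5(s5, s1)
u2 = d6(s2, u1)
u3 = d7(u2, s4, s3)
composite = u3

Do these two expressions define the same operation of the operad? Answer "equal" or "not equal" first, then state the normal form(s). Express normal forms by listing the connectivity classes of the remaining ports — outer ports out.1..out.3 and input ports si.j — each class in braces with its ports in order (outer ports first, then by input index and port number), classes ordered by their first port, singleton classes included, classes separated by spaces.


not equal; the first gives {out.1} {out.2, out.3, s2.2} {s1.1} {s1.2} {s1.3, s3.2, s3.3} {s2.1} {s2.3} {s3.1} {s4.1, s4.2, s5.2} {s4.3} {s5.1} {s5.3} and the second {out.1, out.2, s3.1} {out.3, s2.3, s3.2, s3.3, s4.2, s4.3} {s1.1, s1.2, s5.2} {s1.3, s5.1, s5.3} {s2.1} {s2.2} {s4.1}

The first composite normalizes to {out.1} {out.2, out.3, s2.2} {s1.1} {s1.2} {s1.3, s3.2, s3.3} {s2.1} {s2.3} {s3.1} {s4.1, s4.2, s5.2} {s4.3} {s5.1} {s5.3}
The second composite normalizes to {out.1, out.2, s3.1} {out.3, s2.3, s3.2, s3.3, s4.2, s4.3} {s1.1, s1.2, s5.2} {s1.3, s5.1, s5.3} {s2.1} {s2.2} {s4.1}
They disagree, so not equal.


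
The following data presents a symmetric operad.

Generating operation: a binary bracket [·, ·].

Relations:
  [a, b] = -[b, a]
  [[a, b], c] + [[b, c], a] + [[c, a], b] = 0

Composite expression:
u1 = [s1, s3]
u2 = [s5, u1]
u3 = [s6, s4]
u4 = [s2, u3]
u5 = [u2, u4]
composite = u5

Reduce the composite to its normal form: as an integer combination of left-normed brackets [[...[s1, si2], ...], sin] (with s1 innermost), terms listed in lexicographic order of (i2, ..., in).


[[[[[s1, s3], s5], s2], s4], s6] - [[[[[s1, s3], s5], s2], s6], s4] - [[[[[s1, s3], s5], s4], s6], s2] + [[[[[s1, s3], s5], s6], s4], s2]


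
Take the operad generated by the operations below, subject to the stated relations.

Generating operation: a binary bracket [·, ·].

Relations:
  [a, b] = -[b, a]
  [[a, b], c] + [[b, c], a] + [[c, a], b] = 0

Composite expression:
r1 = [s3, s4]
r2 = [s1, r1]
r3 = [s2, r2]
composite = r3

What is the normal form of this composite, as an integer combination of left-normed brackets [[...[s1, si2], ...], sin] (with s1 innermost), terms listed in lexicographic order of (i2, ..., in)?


-[[[s1, s3], s4], s2] + [[[s1, s4], s3], s2]

Skip Jacobi rewriting: expand, keep s1-initial words, read off terms.
Composite bracket: [s2, [s1, [s3, s4]]]
Full expansion: 8 signed words from ab - ba (2^3 = 8).
Coefficients come from the s1-initial words:
  the word s1s3s4s2 carries sign -1 and contributes -[[[s1, s3], s4], s2]
  the word s1s4s3s2 carries sign +1 and contributes +[[[s1, s4], s3], s2]


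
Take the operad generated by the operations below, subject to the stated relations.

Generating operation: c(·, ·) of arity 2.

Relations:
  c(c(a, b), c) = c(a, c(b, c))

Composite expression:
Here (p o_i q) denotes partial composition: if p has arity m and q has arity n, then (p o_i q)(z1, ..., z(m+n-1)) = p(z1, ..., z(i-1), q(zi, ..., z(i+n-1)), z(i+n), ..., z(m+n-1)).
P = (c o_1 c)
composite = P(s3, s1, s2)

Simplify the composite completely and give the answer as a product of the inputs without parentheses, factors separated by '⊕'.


s3 ⊕ s1 ⊕ s2

Every regrouping of c is equal, so read the s-inputs in written order.
c(s3, s1) spells out as s3 ⊕ s1
c(c(s3, s1), s2) spells out as s3 ⊕ s1 ⊕ s2


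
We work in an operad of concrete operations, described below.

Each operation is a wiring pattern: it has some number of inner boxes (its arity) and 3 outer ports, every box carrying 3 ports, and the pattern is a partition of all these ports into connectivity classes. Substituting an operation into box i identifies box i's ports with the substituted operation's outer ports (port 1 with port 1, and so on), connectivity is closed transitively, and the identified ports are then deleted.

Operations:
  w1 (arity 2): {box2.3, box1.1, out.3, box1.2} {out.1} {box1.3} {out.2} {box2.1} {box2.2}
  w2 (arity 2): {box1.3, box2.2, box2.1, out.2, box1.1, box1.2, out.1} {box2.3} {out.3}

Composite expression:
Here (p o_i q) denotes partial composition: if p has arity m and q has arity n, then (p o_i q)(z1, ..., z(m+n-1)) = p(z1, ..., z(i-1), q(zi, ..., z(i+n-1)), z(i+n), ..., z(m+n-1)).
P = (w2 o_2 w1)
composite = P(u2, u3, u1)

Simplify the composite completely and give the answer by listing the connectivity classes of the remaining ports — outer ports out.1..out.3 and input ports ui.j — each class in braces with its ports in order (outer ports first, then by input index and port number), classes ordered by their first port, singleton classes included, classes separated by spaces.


{out.1, out.2, u2.1, u2.2, u2.3} {out.3} {u1.1} {u1.2} {u1.3, u3.1, u3.2} {u3.3}

After gluing at w2, chains via deleted ports link the u-ports.
through w1, on inputs (u3, u1): {out.1} {out.2} {out.3, u1.3, u3.1, u3.2} {u1.1} {u1.2} {u3.3} (out.j = stage outer ports)
through w2, on inputs (u2, u3, u1): {out.1, out.2, u2.1, u2.2, u2.3} {out.3} {u1.1} {u1.2} {u1.3, u3.1, u3.2} {u3.3} (out.j = stage outer ports)


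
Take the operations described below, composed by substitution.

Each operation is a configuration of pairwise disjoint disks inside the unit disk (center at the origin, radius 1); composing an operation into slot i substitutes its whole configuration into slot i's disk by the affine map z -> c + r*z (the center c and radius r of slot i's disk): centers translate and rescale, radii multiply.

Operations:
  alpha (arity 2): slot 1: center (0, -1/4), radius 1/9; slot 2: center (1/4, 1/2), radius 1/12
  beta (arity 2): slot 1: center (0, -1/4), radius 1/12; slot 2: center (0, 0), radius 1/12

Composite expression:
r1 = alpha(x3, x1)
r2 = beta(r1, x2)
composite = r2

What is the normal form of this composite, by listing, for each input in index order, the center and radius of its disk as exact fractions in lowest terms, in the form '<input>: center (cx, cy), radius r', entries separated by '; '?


x1: center (1/48, -5/24), radius 1/144; x2: center (0, 0), radius 1/12; x3: center (0, -13/48), radius 1/108

Each x-disk chains the slot maps above it in beta; radii multiply.
x3: after 2 affine steps, its disk has center (0, -13/48), radius 1/108
x1: after 2 affine steps, its disk has center (1/48, -5/24), radius 1/144
x2: after 1 affine step, its disk has center (0, 0), radius 1/12


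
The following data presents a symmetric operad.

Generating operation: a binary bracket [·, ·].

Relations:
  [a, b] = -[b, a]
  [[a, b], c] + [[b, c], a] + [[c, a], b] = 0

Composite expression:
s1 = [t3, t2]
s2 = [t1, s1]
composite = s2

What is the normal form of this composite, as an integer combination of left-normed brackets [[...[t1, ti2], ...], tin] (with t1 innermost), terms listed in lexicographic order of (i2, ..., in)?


-[[t1, t2], t3] + [[t1, t3], t2]


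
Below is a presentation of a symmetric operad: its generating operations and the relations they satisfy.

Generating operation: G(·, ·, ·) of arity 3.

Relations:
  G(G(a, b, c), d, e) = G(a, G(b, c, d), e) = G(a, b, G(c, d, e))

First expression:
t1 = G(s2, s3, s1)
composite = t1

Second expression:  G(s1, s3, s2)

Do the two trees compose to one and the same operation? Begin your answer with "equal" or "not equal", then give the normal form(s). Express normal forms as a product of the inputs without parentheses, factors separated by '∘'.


not equal: they reduce to s2 ∘ s3 ∘ s1 and s1 ∘ s3 ∘ s2

Reducing the first expression gives s2 ∘ s3 ∘ s1
Reducing the second expression gives s1 ∘ s3 ∘ s2
No match — not equal.


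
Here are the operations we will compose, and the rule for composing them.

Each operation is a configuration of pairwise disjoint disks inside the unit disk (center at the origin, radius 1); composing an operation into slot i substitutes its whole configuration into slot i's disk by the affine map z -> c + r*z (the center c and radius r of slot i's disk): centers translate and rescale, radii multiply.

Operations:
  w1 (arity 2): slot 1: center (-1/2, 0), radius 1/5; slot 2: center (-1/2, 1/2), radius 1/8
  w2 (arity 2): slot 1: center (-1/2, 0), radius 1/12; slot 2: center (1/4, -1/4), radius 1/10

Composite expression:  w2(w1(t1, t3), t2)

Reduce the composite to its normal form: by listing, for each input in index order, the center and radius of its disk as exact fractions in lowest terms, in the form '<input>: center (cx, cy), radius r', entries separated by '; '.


t1: center (-13/24, 0), radius 1/60; t2: center (1/4, -1/4), radius 1/10; t3: center (-13/24, 1/24), radius 1/96


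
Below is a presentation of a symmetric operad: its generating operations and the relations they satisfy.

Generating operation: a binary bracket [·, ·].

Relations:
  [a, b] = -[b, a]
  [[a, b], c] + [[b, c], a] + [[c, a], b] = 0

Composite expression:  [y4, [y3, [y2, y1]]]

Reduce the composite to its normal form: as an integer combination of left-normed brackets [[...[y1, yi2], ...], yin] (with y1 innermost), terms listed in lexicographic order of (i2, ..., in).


-[[[y1, y2], y3], y4]

A multilinear Lie element is pinned by y1-initial words (y1 innermost).
Composite bracket: [y4, [y3, [y2, y1]]]
The bracket unfolds into 8 signed words via [a, b] = ab - ba (2^3 = 8).
Collect the words opening with y1:
  word y1y2y3y4 has sign -1, contributing -[[[y1, y2], y3], y4]


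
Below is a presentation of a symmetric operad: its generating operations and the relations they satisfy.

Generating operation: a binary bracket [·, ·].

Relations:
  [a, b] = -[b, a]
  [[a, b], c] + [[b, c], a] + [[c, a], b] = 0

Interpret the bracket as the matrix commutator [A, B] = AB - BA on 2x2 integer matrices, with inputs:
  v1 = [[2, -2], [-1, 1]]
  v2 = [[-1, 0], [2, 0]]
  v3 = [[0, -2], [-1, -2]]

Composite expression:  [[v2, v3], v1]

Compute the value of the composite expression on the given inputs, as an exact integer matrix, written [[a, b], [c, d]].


[v2, v3] = [[4, 2], [3, -4]]
[[v2, v3], v1] = [[4, -18], [11, -4]]

[[4, -18], [11, -4]]


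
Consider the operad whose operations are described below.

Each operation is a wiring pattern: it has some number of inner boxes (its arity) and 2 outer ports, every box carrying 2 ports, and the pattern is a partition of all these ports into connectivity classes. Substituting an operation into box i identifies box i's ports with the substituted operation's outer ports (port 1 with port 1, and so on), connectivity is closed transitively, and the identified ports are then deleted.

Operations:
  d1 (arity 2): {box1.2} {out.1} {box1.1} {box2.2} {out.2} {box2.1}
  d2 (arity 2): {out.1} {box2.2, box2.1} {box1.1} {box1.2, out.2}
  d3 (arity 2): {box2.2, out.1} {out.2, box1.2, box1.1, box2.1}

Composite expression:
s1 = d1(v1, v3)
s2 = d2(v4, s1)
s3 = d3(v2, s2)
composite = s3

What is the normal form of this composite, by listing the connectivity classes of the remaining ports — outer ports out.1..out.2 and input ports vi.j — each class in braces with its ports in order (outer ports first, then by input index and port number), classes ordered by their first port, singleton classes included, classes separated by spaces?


{out.1, v4.2} {out.2, v2.1, v2.2} {v1.1} {v1.2} {v3.1} {v3.2} {v4.1}


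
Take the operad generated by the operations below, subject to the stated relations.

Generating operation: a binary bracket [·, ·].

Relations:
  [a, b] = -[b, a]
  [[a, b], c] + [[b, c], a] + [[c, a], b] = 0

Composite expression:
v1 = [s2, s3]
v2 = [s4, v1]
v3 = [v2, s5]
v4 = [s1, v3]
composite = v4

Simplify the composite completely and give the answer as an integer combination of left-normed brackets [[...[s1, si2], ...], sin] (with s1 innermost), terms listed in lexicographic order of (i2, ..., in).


-[[[[s1, s2], s3], s4], s5] + [[[[s1, s3], s2], s4], s5] + [[[[s1, s4], s2], s3], s5] - [[[[s1, s4], s3], s2], s5] + [[[[s1, s5], s2], s3], s4] - [[[[s1, s5], s3], s2], s4] - [[[[s1, s5], s4], s2], s3] + [[[[s1, s5], s4], s3], s2]


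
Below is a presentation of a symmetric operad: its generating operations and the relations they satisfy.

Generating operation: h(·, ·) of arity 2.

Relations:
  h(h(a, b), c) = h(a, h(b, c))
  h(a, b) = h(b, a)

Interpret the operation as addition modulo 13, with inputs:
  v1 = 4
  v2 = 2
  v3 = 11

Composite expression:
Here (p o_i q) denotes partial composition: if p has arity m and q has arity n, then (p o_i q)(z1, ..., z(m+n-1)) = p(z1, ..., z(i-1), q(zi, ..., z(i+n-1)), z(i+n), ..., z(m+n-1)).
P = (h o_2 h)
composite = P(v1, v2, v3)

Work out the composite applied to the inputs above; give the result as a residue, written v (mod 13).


4 (mod 13)

h(v2, v3) = 0
h(v1, h(v2, v3)) = 4


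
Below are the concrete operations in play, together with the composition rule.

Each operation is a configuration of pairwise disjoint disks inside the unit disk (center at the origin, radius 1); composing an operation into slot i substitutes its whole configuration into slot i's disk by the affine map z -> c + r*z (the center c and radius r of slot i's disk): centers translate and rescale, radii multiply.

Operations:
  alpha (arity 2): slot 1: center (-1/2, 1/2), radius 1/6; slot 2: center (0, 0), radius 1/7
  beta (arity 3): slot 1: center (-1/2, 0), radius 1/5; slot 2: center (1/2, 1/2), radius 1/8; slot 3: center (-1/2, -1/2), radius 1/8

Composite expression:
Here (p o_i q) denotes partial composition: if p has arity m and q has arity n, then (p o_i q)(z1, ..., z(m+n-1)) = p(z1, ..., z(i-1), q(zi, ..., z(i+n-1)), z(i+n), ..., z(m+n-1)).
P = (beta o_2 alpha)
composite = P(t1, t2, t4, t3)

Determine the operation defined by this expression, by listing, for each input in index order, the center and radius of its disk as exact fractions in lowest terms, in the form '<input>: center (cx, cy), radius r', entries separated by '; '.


t1: center (-1/2, 0), radius 1/5; t2: center (7/16, 9/16), radius 1/48; t3: center (-1/2, -1/2), radius 1/8; t4: center (1/2, 1/2), radius 1/56

Each t-disk chains the slot maps above it in beta; radii multiply.
input t1: composing its 1 substitution step yields center (-1/2, 0), radius 1/5
input t2: composing its 2 substitution steps yields center (7/16, 9/16), radius 1/48
input t4: composing its 2 substitution steps yields center (1/2, 1/2), radius 1/56
input t3: composing its 1 substitution step yields center (-1/2, -1/2), radius 1/8


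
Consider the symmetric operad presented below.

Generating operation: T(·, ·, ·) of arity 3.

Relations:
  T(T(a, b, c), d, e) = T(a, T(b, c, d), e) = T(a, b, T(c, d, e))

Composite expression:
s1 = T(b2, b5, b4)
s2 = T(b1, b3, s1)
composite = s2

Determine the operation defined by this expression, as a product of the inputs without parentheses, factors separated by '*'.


b1 * b3 * b2 * b5 * b4

Key point: T is associative — brackets drop, the b-order remains.
T(b2, b5, b4) collapses to b2 * b5 * b4
T(b1, b3, T(b2, b5, b4)) collapses to b1 * b3 * b2 * b5 * b4


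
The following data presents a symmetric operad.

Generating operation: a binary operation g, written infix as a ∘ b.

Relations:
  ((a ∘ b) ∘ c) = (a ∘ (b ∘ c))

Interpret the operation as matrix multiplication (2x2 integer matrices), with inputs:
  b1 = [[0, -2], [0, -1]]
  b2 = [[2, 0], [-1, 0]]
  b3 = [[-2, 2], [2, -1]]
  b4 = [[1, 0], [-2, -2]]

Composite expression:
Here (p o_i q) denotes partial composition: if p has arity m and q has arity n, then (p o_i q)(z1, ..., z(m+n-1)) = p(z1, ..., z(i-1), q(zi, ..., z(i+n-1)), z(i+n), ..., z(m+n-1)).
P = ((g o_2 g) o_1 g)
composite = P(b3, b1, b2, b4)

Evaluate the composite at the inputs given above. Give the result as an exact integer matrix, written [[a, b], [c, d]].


[[-2, 0], [3, 0]]


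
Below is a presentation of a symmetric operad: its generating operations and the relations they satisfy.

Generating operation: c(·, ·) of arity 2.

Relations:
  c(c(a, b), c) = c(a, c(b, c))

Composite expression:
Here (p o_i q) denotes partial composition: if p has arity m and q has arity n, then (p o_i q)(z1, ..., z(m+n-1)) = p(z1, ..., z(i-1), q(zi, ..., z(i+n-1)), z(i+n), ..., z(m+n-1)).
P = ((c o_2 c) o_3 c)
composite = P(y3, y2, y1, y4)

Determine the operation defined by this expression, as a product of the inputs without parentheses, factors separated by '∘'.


y3 ∘ y2 ∘ y1 ∘ y4


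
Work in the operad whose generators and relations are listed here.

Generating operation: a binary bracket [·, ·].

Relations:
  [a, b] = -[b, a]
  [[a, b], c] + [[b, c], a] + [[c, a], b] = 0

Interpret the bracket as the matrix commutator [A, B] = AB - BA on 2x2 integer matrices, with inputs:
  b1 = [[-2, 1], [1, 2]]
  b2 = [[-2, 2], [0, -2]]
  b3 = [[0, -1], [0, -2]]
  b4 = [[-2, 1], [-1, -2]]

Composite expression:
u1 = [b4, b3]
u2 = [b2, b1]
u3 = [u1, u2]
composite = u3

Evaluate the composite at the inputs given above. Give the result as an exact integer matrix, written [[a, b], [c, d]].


[[16, -8], [-8, -16]]


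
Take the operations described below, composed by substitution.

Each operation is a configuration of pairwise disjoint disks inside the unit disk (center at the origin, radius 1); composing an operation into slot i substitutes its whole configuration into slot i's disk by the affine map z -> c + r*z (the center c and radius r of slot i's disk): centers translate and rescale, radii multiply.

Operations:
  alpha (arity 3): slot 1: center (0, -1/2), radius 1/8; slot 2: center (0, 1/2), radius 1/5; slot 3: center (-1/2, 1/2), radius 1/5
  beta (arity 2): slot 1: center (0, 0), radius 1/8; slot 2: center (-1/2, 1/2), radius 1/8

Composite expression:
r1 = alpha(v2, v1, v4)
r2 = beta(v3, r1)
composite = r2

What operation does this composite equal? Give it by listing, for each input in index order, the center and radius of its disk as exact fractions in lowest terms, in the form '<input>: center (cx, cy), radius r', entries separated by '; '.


v1: center (-1/2, 9/16), radius 1/40; v2: center (-1/2, 7/16), radius 1/64; v3: center (0, 0), radius 1/8; v4: center (-9/16, 9/16), radius 1/40

Nesting under beta composes maps z -> c + r*z down each v-path.
input v3: composing its 1 substitution step yields center (0, 0), radius 1/8
input v2: composing its 2 substitution steps yields center (-1/2, 7/16), radius 1/64
input v1: composing its 2 substitution steps yields center (-1/2, 9/16), radius 1/40
input v4: composing its 2 substitution steps yields center (-9/16, 9/16), radius 1/40


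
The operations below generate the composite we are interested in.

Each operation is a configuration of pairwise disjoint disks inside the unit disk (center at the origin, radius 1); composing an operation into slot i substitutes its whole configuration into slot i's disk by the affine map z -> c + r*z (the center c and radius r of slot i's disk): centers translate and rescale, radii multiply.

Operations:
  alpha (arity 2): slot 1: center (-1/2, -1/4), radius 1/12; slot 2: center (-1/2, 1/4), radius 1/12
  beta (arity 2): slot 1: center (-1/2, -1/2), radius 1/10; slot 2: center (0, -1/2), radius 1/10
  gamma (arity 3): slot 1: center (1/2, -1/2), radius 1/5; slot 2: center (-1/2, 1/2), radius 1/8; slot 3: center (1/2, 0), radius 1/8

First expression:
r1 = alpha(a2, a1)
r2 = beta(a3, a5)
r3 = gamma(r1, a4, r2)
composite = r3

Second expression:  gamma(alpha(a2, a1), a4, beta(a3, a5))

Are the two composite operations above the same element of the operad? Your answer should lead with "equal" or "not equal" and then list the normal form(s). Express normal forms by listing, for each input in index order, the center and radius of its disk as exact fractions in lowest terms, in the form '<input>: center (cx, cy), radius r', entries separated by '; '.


The first expression, normalized: a1: center (2/5, -9/20), radius 1/60; a2: center (2/5, -11/20), radius 1/60; a3: center (7/16, -1/16), radius 1/80; a4: center (-1/2, 1/2), radius 1/8; a5: center (1/2, -1/16), radius 1/80
The second expression, normalized: a1: center (2/5, -9/20), radius 1/60; a2: center (2/5, -11/20), radius 1/60; a3: center (7/16, -1/16), radius 1/80; a4: center (-1/2, 1/2), radius 1/8; a5: center (1/2, -1/16), radius 1/80
Both agree, so they are equal.

equal: each reduces to a1: center (2/5, -9/20), radius 1/60; a2: center (2/5, -11/20), radius 1/60; a3: center (7/16, -1/16), radius 1/80; a4: center (-1/2, 1/2), radius 1/8; a5: center (1/2, -1/16), radius 1/80


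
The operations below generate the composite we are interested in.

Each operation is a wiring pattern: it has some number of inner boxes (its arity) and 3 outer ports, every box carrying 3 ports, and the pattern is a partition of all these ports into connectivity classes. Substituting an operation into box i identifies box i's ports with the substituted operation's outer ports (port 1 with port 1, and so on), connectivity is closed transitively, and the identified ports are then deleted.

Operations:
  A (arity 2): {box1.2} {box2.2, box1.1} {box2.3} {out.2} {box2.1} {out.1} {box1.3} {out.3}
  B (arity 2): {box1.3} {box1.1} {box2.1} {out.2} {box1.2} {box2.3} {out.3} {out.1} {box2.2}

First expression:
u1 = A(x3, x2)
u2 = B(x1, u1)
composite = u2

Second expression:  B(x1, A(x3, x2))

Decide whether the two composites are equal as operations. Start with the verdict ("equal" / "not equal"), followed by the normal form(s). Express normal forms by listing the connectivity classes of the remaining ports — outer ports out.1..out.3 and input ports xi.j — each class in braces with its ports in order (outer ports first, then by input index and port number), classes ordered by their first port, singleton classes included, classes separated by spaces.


equal; the common form is {out.1} {out.2} {out.3} {x1.1} {x1.2} {x1.3} {x2.1} {x2.2, x3.1} {x2.3} {x3.2} {x3.3}


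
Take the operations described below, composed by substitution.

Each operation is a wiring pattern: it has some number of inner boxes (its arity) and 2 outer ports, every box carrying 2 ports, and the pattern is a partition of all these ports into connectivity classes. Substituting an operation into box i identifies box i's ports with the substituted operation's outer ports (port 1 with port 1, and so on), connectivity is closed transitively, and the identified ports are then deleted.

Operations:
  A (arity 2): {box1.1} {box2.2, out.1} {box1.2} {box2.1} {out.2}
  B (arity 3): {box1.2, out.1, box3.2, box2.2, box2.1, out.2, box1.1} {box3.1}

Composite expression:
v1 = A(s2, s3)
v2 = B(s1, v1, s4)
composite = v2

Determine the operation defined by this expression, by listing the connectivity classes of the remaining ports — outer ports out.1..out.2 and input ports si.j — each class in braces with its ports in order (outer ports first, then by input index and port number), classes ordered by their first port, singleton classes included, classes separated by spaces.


{out.1, out.2, s1.1, s1.2, s3.2, s4.2} {s2.1} {s2.2} {s3.1} {s4.1}

After gluing at B, chains via deleted ports link the s-ports.
after A, the pattern on (s2, s3) reads {out.1, s3.2} {out.2} {s2.1} {s2.2} {s3.1} (out.j = its outer ports)
after B, the pattern on (s1, s2, s3, s4) reads {out.1, out.2, s1.1, s1.2, s3.2, s4.2} {s2.1} {s2.2} {s3.1} {s4.1} (out.j = its outer ports)


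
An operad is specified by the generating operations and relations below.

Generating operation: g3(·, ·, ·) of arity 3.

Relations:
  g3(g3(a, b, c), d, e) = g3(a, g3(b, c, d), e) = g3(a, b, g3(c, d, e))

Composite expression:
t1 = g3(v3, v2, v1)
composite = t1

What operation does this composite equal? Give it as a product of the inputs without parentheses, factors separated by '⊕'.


v3 ⊕ v2 ⊕ v1

Every regrouping of g3 is equal, so read the v-inputs in written order.
g3(v3, v2, v1) reduces to v3 ⊕ v2 ⊕ v1


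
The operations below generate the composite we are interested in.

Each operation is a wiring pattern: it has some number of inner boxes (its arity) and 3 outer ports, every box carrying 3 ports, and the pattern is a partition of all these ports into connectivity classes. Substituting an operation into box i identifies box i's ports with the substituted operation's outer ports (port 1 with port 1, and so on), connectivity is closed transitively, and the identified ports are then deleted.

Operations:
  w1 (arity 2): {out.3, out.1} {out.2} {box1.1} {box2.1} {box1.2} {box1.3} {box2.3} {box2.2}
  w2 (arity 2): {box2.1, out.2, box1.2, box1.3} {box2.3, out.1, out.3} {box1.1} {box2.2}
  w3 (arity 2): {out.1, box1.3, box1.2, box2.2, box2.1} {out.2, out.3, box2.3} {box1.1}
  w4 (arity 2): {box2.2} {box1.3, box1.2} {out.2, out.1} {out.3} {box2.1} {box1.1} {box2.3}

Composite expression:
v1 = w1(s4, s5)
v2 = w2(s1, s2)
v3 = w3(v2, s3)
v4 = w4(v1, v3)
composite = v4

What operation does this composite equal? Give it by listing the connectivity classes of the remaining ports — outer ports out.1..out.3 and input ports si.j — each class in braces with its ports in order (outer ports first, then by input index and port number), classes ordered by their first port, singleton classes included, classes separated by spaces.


{out.1, out.2} {out.3} {s1.1} {s1.2, s1.3, s2.1, s2.3, s3.1, s3.2} {s2.2} {s3.3} {s4.1} {s4.2} {s4.3} {s5.1} {s5.2} {s5.3}

Reachability decides: close wires over w4-identified ports.
after w1, the pattern on (s4, s5) reads {out.1, out.3} {out.2} {s4.1} {s4.2} {s4.3} {s5.1} {s5.2} {s5.3} (out.j = its outer ports)
after w2, the pattern on (s1, s2) reads {out.1, out.3, s2.3} {out.2, s1.2, s1.3, s2.1} {s1.1} {s2.2} (out.j = its outer ports)
after w3, the pattern on (s1, s2, s3) reads {out.1, s1.2, s1.3, s2.1, s2.3, s3.1, s3.2} {out.2, out.3, s3.3} {s1.1} {s2.2} (out.j = its outer ports)
after w4, the pattern on (s4, s5, s1, s2, s3) reads {out.1, out.2} {out.3} {s1.1} {s1.2, s1.3, s2.1, s2.3, s3.1, s3.2} {s2.2} {s3.3} {s4.1} {s4.2} {s4.3} {s5.1} {s5.2} {s5.3} (out.j = its outer ports)


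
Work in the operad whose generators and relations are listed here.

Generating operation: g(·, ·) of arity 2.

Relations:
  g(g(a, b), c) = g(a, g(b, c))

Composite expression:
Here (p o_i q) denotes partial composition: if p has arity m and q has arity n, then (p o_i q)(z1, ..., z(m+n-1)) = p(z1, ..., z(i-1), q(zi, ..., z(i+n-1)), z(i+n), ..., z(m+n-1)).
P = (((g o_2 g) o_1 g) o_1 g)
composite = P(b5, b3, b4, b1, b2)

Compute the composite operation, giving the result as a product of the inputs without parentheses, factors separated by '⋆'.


b5 ⋆ b3 ⋆ b4 ⋆ b1 ⋆ b2


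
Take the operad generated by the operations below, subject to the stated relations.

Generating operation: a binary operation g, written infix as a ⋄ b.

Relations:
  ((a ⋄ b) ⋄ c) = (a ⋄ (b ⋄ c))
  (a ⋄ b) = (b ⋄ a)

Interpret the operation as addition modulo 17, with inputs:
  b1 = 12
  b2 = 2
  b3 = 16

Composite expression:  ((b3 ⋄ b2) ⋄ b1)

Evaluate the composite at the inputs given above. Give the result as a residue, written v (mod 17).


(b3 ⋄ b2) = 1
((b3 ⋄ b2) ⋄ b1) = 13

13 (mod 17)


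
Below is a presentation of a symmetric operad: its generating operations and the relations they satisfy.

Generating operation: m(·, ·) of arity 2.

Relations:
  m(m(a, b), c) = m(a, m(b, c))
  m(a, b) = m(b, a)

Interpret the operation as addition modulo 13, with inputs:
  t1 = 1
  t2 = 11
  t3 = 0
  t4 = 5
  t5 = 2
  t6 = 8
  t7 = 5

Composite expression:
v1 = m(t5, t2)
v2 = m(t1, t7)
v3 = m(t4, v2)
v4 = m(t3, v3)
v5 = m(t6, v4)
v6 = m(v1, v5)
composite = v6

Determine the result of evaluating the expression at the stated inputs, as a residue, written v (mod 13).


6 (mod 13)


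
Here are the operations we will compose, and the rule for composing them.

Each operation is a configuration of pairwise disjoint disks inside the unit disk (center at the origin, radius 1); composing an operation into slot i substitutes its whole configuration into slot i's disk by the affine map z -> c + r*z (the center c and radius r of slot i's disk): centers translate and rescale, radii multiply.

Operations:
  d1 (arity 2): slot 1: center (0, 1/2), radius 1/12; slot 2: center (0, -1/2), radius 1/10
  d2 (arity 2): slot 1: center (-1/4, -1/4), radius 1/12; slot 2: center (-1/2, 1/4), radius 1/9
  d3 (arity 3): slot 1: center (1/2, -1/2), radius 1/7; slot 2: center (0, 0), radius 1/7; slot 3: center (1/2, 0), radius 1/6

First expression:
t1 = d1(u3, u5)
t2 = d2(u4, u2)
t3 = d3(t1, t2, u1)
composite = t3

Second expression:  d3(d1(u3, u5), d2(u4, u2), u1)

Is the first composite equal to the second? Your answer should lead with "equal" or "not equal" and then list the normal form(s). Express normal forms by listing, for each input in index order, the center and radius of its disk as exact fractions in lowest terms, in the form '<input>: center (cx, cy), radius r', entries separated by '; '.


equal — both sides give u1: center (1/2, 0), radius 1/6; u2: center (-1/14, 1/28), radius 1/63; u3: center (1/2, -3/7), radius 1/84; u4: center (-1/28, -1/28), radius 1/84; u5: center (1/2, -4/7), radius 1/70

The first composite normalizes to u1: center (1/2, 0), radius 1/6; u2: center (-1/14, 1/28), radius 1/63; u3: center (1/2, -3/7), radius 1/84; u4: center (-1/28, -1/28), radius 1/84; u5: center (1/2, -4/7), radius 1/70
The second composite normalizes to u1: center (1/2, 0), radius 1/6; u2: center (-1/14, 1/28), radius 1/63; u3: center (1/2, -3/7), radius 1/84; u4: center (-1/28, -1/28), radius 1/84; u5: center (1/2, -4/7), radius 1/70
Identical normal forms: equal.


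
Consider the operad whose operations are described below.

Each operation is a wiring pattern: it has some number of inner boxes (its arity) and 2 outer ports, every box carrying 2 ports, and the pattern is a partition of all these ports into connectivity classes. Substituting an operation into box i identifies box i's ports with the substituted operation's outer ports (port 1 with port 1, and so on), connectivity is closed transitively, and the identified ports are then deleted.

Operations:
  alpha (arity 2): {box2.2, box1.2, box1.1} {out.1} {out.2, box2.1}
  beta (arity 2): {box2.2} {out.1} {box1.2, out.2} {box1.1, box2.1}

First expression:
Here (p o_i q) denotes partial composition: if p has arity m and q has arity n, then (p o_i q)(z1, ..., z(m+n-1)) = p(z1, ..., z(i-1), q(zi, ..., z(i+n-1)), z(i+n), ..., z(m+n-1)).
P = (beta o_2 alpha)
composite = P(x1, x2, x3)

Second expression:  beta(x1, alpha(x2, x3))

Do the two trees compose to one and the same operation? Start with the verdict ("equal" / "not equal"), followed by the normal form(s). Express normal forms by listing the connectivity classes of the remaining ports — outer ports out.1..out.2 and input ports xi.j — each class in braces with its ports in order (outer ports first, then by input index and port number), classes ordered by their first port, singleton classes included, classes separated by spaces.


In normal form, the first expression is {out.1} {out.2, x1.2} {x1.1} {x2.1, x2.2, x3.2} {x3.1}
In normal form, the second expression is {out.1} {out.2, x1.2} {x1.1} {x2.1, x2.2, x3.2} {x3.1}
Both agree, so they are equal.

equal; the common form is {out.1} {out.2, x1.2} {x1.1} {x2.1, x2.2, x3.2} {x3.1}


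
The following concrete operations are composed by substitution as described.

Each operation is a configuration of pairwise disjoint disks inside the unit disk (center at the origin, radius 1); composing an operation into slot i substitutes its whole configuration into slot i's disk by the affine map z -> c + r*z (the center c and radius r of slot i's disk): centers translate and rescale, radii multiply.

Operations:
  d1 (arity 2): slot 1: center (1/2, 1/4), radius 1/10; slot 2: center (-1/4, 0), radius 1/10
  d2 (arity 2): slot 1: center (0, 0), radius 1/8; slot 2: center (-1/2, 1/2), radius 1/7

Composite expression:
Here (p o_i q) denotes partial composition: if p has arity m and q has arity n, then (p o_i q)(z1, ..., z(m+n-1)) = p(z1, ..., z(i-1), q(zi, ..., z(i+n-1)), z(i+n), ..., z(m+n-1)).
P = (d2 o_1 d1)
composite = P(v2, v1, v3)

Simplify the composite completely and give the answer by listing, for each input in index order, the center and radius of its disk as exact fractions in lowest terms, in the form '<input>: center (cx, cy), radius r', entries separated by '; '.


v1: center (-1/32, 0), radius 1/80; v2: center (1/16, 1/32), radius 1/80; v3: center (-1/2, 1/2), radius 1/7


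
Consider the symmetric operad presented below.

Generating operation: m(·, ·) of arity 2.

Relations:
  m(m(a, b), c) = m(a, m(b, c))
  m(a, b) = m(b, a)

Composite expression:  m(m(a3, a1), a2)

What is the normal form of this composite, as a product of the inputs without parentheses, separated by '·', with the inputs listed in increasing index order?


a1 · a2 · a3

With m associative and commutative, the a-input set is all that matters.
m(a3, a1) collapses to a3 · a1
m(m(a3, a1), a2) collapses to a3 · a1 · a2
the factors in increasing index order: a1 · a2 · a3


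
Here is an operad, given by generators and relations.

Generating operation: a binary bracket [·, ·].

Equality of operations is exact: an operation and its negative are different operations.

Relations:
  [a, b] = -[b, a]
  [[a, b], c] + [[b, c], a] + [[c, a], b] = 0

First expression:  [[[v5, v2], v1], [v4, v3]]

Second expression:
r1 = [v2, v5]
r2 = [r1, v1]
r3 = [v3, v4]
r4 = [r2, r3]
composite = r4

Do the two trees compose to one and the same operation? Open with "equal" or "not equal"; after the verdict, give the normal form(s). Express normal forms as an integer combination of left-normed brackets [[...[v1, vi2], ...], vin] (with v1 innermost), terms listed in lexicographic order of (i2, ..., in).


The first composite normalizes to -[[[[v1, v2], v5], v3], v4] + [[[[v1, v2], v5], v4], v3] + [[[[v1, v5], v2], v3], v4] - [[[[v1, v5], v2], v4], v3]
The second composite normalizes to -[[[[v1, v2], v5], v3], v4] + [[[[v1, v2], v5], v4], v3] + [[[[v1, v5], v2], v3], v4] - [[[[v1, v5], v2], v4], v3]
Same normal form: equal.

equal: each reduces to -[[[[v1, v2], v5], v3], v4] + [[[[v1, v2], v5], v4], v3] + [[[[v1, v5], v2], v3], v4] - [[[[v1, v5], v2], v4], v3]


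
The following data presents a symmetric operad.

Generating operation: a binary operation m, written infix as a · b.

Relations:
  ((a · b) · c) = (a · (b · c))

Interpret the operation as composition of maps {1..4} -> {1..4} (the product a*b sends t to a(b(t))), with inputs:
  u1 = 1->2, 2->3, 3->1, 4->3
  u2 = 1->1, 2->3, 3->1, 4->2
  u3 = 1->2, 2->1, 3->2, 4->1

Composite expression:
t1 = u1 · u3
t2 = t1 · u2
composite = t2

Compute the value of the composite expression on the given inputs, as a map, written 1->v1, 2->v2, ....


1->3, 2->3, 3->3, 4->2


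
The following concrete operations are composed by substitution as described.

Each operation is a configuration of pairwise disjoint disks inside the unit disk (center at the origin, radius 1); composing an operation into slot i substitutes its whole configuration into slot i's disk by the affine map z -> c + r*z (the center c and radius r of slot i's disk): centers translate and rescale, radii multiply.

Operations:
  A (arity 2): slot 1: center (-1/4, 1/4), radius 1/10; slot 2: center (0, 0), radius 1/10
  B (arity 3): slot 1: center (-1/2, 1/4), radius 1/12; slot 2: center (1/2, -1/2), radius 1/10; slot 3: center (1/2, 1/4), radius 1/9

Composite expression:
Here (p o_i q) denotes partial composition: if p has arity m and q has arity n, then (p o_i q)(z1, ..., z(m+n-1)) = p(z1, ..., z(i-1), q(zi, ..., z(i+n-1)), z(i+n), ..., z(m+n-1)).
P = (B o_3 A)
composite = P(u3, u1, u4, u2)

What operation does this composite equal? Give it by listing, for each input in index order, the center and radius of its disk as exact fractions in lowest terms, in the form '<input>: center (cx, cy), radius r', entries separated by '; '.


u1: center (1/2, -1/2), radius 1/10; u2: center (1/2, 1/4), radius 1/90; u3: center (-1/2, 1/4), radius 1/12; u4: center (17/36, 5/18), radius 1/90

Follow each u-input down from B: c' goes to c + r*c', radius to r*r'.
input u3: composing its 1 substitution step yields center (-1/2, 1/4), radius 1/12
input u1: composing its 1 substitution step yields center (1/2, -1/2), radius 1/10
input u4: composing its 2 substitution steps yields center (17/36, 5/18), radius 1/90
input u2: composing its 2 substitution steps yields center (1/2, 1/4), radius 1/90


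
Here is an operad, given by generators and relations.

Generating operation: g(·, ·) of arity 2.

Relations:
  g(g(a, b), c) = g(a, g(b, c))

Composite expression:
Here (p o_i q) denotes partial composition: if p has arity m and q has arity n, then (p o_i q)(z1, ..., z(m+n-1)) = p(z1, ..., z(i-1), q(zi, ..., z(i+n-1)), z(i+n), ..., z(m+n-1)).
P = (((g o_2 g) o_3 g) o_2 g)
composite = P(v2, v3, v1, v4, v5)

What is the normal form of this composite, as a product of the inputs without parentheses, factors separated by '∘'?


v2 ∘ v3 ∘ v1 ∘ v4 ∘ v5

Associativity of g dissolves the nesting; only the v-input order survives.
g(v3, v1) collapses to v3 ∘ v1
g(v4, v5) collapses to v4 ∘ v5
g(g(v3, v1), g(v4, v5)) collapses to v3 ∘ v1 ∘ v4 ∘ v5
g(v2, g(g(v3, v1), g(v4, v5))) collapses to v2 ∘ v3 ∘ v1 ∘ v4 ∘ v5


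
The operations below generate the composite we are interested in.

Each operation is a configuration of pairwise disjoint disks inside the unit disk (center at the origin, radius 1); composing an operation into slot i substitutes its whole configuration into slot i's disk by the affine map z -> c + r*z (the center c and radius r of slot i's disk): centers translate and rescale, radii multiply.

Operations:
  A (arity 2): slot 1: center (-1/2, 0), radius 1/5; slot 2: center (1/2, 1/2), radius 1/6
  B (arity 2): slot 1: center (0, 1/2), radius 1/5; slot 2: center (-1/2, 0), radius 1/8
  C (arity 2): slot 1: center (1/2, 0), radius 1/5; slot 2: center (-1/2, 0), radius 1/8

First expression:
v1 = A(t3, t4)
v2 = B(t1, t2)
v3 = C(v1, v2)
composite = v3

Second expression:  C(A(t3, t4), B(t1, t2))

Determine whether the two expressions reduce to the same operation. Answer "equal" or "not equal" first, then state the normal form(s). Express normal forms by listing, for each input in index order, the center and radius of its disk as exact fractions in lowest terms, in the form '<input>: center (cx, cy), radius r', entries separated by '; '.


equal; the common form is t1: center (-1/2, 1/16), radius 1/40; t2: center (-9/16, 0), radius 1/64; t3: center (2/5, 0), radius 1/25; t4: center (3/5, 1/10), radius 1/30


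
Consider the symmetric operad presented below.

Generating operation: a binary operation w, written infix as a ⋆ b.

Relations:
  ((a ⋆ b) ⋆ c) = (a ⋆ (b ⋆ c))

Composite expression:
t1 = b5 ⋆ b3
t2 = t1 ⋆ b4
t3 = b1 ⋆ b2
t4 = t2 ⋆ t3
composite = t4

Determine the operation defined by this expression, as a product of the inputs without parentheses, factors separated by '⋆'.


b5 ⋆ b3 ⋆ b4 ⋆ b1 ⋆ b2

The w-tree's shape is irrelevant; the b-reading-order decides.
(b5 ⋆ b3) spells out as b5 ⋆ b3
((b5 ⋆ b3) ⋆ b4) spells out as b5 ⋆ b3 ⋆ b4
(b1 ⋆ b2) spells out as b1 ⋆ b2
(((b5 ⋆ b3) ⋆ b4) ⋆ (b1 ⋆ b2)) spells out as b5 ⋆ b3 ⋆ b4 ⋆ b1 ⋆ b2
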